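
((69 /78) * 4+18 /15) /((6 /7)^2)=3773 /585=6.45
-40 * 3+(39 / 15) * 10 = -94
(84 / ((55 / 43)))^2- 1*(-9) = 13073769 / 3025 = 4321.91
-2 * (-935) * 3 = 5610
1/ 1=1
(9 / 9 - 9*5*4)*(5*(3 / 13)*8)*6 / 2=-64440 / 13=-4956.92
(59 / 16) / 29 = 59 / 464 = 0.13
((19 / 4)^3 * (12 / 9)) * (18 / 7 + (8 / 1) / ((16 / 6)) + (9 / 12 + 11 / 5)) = 8182787 / 6720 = 1217.68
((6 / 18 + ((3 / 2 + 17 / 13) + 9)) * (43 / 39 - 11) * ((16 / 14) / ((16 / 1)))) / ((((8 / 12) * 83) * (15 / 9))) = -182771 / 1963780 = -0.09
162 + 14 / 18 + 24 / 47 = 69071 / 423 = 163.29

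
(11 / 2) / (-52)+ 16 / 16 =93 / 104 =0.89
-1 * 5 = -5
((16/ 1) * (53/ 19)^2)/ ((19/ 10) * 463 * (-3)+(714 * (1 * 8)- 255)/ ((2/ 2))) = 449440/ 10172619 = 0.04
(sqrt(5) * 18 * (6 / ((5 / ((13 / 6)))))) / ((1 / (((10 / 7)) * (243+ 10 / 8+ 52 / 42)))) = 804219 * sqrt(5) / 49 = 36699.76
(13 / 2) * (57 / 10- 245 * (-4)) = 6407.05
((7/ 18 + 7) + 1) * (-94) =-7097/ 9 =-788.56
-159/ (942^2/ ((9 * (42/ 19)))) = -3339/ 936662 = -0.00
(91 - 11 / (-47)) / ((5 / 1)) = 4288 / 235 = 18.25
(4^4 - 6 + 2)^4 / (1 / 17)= 68556886272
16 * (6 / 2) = 48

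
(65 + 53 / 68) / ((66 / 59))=58.80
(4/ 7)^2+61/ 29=3453/ 1421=2.43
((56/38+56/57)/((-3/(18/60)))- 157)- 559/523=-4719512/29811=-158.31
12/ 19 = 0.63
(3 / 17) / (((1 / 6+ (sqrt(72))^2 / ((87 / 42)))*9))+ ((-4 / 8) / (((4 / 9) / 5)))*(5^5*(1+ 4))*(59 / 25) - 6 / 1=-171433330243 / 826472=-207427.87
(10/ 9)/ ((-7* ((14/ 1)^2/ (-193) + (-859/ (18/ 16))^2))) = -8685/ 31900015826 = -0.00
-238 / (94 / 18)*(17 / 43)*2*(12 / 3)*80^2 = -1864396800 / 2021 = -922512.02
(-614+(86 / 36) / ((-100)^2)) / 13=-110519957 / 2340000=-47.23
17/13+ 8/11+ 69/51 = 8236/2431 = 3.39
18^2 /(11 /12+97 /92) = 5589 /34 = 164.38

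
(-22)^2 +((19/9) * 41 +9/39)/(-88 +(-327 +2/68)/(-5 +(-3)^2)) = 1305876436/2700945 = 483.49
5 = 5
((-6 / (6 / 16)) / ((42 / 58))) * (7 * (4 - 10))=928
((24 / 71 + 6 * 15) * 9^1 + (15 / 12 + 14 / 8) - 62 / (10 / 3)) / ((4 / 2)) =141546 / 355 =398.72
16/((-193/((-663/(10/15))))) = 15912/193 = 82.45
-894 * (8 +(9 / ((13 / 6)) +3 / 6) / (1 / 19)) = -1120629 / 13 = -86202.23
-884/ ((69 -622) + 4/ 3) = 2652/ 1655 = 1.60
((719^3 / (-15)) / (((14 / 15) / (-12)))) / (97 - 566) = -2230169754 / 3283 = -679308.48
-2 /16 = -1 /8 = -0.12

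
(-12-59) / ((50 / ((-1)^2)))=-71 / 50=-1.42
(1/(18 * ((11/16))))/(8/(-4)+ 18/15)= -10/99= -0.10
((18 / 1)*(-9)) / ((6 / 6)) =-162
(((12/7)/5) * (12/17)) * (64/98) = 0.16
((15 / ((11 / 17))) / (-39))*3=-255 / 143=-1.78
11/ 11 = 1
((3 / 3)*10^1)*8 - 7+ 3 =76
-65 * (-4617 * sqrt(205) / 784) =300105 * sqrt(205) / 784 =5480.68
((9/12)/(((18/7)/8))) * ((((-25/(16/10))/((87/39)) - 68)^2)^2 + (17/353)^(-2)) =185480657896001797511/2511718920192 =73846104.52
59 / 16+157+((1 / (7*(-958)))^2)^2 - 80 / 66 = 2660736009713690219 / 16684305940748292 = 159.48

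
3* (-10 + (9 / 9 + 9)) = 0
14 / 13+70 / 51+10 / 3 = 1278 / 221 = 5.78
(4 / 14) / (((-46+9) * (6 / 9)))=-3 / 259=-0.01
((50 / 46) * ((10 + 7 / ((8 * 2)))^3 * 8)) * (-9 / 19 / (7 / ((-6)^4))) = -84882263175 / 97888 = -867136.56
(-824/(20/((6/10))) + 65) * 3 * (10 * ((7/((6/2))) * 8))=112784/5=22556.80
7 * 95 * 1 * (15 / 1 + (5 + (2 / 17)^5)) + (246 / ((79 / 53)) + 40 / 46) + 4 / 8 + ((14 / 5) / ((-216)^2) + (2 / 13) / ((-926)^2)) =11292877532401973054051731 / 838595214059938751520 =13466.42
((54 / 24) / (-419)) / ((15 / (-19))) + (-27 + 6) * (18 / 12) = -263913 / 8380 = -31.49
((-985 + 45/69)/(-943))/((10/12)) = 27168/21689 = 1.25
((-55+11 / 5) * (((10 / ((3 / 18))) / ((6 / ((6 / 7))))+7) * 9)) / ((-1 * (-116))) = -64746 / 1015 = -63.79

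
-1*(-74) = 74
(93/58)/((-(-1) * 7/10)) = 465/203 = 2.29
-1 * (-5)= 5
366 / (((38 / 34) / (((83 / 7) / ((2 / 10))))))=2582130 / 133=19414.51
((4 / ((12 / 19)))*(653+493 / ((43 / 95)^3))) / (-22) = -4508737487 / 2623731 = -1718.45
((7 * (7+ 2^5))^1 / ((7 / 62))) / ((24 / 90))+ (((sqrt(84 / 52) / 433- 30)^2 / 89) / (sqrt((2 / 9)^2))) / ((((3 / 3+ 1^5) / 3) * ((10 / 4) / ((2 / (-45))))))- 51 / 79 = 36 * sqrt(273) / 2504905+ 7767920313073821 / 856852853350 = 9065.64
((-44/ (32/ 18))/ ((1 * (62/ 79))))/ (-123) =2607/ 10168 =0.26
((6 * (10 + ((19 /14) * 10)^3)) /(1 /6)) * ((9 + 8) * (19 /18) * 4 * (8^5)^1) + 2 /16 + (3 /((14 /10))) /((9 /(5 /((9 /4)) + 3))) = 15743488685607941 /74088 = 212497147791.92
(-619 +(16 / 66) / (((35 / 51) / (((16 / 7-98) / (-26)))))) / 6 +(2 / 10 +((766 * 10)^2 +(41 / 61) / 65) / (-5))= -752392658282809 / 64114050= -11735222.75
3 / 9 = 1 / 3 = 0.33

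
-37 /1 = -37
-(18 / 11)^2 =-324 / 121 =-2.68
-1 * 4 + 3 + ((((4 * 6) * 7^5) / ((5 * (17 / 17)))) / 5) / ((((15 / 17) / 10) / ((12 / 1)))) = 54858023 / 25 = 2194320.92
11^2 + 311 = 432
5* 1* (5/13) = 25/13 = 1.92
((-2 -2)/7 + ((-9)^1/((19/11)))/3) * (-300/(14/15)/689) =1.08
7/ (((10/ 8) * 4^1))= 7/ 5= 1.40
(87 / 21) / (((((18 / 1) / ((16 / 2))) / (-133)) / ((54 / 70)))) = -6612 / 35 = -188.91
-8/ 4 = -2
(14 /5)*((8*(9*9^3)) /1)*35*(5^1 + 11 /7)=33802272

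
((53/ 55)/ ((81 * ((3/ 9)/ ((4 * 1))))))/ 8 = 53/ 2970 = 0.02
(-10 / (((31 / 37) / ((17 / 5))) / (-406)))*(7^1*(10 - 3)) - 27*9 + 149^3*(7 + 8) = 1563215404 / 31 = 50426303.35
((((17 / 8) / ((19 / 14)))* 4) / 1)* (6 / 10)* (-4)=-1428 / 95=-15.03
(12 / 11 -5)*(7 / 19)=-301 / 209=-1.44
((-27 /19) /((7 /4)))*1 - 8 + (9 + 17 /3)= 2336 /399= 5.85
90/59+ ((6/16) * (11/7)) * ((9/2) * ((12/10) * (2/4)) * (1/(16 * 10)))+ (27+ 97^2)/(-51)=-49468525381/269606400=-183.48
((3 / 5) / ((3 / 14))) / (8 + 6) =1 / 5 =0.20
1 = 1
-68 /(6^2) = -17 /9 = -1.89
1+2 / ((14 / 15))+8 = 11.14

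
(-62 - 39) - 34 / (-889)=-89755 / 889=-100.96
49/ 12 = 4.08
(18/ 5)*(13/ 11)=234/ 55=4.25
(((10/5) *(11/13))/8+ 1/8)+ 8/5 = 1.94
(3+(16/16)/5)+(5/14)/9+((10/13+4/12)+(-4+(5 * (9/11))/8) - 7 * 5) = -12304993/360360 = -34.15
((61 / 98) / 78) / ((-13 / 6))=-61 / 16562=-0.00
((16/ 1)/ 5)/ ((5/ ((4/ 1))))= 64/ 25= 2.56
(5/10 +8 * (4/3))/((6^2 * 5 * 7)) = 0.01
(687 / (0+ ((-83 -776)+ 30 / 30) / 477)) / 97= -109233 / 27742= -3.94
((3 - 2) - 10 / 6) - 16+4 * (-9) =-158 / 3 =-52.67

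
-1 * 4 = -4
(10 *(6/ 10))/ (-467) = -6/ 467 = -0.01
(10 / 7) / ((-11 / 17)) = -170 / 77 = -2.21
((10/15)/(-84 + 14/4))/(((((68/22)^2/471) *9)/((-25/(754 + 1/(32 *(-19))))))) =288754400/191973023991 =0.00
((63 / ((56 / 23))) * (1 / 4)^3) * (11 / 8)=2277 / 4096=0.56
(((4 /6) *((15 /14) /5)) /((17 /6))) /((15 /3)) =6 /595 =0.01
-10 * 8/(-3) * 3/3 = 80/3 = 26.67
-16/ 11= -1.45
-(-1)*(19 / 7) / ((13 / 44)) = 836 / 91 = 9.19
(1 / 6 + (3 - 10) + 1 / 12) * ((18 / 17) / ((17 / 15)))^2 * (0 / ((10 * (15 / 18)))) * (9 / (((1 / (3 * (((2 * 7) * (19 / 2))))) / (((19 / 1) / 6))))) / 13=0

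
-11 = -11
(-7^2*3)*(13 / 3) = -637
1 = 1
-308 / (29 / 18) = -5544 / 29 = -191.17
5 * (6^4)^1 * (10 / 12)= 5400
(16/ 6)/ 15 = 8/ 45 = 0.18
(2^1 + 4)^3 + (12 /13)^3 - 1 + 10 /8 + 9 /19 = 36318115 /166972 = 217.51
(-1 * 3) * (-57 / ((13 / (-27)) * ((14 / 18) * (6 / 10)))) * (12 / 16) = -207765 / 364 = -570.78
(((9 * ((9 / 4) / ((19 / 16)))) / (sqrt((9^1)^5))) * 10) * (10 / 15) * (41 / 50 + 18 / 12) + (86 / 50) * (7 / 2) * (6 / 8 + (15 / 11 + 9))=25577639 / 376200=67.99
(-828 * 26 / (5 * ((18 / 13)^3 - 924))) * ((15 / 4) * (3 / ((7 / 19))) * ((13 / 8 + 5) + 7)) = 36732045051 / 18892496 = 1944.27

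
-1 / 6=-0.17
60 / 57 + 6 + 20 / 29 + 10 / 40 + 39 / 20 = 27391 / 2755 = 9.94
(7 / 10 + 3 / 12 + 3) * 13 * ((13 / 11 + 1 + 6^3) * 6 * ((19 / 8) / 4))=878085 / 22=39912.95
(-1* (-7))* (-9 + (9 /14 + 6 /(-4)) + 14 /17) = -1075 /17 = -63.24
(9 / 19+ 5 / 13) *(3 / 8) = 159 / 494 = 0.32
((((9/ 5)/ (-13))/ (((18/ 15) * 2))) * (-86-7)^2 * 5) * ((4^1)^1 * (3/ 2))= -389205/ 26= -14969.42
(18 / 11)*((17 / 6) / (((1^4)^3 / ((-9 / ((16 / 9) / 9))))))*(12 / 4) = -111537 / 176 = -633.73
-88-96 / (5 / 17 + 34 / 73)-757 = -915971 / 943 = -971.34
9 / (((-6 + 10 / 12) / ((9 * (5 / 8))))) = -1215 / 124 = -9.80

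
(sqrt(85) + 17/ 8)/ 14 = 17/ 112 + sqrt(85)/ 14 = 0.81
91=91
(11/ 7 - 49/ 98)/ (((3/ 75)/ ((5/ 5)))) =375/ 14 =26.79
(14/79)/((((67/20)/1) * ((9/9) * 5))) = 56/5293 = 0.01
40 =40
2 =2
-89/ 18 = -4.94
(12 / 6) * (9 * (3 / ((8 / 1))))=27 / 4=6.75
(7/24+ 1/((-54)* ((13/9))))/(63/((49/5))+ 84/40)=1015/31044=0.03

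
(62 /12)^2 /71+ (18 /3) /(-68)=12503 /43452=0.29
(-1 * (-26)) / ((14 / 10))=130 / 7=18.57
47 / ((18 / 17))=799 / 18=44.39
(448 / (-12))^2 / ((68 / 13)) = 40768 / 153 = 266.46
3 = 3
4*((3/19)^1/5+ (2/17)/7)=0.19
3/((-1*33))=-1/11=-0.09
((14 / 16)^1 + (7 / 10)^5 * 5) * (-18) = -308763 / 10000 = -30.88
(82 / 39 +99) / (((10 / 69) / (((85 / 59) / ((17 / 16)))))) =725512 / 767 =945.91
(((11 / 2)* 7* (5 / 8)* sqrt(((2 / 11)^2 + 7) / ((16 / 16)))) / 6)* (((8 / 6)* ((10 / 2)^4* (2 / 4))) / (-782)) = -21875* sqrt(851) / 112608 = -5.67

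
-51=-51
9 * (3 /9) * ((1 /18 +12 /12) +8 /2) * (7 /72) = 637 /432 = 1.47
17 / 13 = 1.31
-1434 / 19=-75.47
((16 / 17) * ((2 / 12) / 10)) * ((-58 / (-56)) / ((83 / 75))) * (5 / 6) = 725 / 59262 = 0.01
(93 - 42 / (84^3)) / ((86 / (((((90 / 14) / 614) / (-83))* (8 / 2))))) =-6562075 / 12026216608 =-0.00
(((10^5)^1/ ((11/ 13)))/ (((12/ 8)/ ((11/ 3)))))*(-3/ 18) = -1300000/ 27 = -48148.15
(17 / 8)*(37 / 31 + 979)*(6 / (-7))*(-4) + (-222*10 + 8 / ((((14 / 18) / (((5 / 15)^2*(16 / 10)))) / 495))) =5826.55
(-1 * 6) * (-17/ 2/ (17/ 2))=6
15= 15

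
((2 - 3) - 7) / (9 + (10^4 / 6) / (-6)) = 72 / 2419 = 0.03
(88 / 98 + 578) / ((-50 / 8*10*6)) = -28366 / 18375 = -1.54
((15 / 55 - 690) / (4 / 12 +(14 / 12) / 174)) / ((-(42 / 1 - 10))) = 1980207 / 31240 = 63.39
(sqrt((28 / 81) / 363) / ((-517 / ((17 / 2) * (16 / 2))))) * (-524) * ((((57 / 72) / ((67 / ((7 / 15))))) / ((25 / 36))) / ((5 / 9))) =4739056 * sqrt(21) / 714429375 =0.03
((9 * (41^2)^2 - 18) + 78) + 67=25431976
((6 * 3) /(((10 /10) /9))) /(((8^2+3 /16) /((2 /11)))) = 5184 /11297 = 0.46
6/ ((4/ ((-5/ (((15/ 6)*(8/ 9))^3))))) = -2187/ 3200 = -0.68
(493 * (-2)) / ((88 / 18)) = -201.68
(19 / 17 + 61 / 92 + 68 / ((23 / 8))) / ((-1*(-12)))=13259 / 6256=2.12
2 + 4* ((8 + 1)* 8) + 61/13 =3831/13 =294.69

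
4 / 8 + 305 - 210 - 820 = -1449 / 2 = -724.50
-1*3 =-3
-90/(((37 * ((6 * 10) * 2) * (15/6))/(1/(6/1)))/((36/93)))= -3/5735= -0.00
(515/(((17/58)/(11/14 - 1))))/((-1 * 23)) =44805/2737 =16.37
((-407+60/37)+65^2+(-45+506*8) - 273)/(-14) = -139668/259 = -539.26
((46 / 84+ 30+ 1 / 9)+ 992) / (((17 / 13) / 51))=1675115 / 42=39883.69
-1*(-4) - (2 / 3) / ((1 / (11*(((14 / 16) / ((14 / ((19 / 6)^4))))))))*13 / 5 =-18013823 / 155520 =-115.83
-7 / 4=-1.75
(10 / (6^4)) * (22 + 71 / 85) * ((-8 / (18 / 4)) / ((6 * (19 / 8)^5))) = -0.00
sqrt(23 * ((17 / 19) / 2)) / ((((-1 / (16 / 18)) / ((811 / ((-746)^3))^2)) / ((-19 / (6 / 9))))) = 657721 * sqrt(14858) / 258537904170594144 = 0.00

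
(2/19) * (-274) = -548/19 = -28.84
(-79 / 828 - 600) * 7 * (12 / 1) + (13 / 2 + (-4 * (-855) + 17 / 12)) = -4322169 / 92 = -46980.10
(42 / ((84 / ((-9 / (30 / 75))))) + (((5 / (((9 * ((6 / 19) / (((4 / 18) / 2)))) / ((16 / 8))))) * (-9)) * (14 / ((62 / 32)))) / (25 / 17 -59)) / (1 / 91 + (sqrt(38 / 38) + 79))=-1610214515 / 11920249332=-0.14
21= 21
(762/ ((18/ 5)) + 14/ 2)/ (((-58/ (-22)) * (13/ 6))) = 14432/ 377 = 38.28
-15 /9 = -5 /3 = -1.67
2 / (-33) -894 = -29504 / 33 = -894.06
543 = 543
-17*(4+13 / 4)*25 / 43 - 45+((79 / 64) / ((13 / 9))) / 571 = -2383049347 / 20428096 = -116.66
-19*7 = -133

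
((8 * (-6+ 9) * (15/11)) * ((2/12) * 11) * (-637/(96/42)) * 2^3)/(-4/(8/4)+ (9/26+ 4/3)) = 2086812/5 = 417362.40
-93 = -93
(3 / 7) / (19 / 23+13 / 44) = 3036 / 7945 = 0.38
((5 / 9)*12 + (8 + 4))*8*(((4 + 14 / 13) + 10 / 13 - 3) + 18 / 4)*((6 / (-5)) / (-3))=438.81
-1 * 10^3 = -1000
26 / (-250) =-13 / 125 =-0.10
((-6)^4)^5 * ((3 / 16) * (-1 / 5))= -685529707511808 / 5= -137105941502361.60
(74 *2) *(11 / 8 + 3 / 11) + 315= 12295 / 22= 558.86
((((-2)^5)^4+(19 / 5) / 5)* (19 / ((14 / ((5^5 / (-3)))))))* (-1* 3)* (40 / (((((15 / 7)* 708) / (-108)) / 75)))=-56033320612500 / 59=-949717298516.95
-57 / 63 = -19 / 21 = -0.90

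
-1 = -1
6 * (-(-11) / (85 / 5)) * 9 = 594 / 17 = 34.94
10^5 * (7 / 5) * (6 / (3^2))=280000 / 3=93333.33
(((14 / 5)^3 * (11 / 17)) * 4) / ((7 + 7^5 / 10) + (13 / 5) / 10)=120736 / 3586915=0.03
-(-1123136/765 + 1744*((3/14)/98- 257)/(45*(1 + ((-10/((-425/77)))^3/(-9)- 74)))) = 142396886724852572/106829503211655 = 1332.94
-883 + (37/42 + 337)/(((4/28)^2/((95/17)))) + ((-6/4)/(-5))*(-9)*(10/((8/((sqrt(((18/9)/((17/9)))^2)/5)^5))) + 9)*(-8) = 2444758583090641/26622318750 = 91831.17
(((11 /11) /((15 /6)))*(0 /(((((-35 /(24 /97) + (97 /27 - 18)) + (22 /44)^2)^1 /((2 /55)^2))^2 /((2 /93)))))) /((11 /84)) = 0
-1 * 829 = -829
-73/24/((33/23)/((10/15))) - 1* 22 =-27815/1188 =-23.41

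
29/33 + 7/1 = 260/33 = 7.88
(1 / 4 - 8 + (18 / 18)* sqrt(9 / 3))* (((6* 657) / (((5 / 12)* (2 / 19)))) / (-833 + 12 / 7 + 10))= 24379299 / 28745 - 3145716* sqrt(3) / 28745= 658.58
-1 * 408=-408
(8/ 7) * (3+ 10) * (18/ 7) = 1872/ 49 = 38.20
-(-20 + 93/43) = 767/43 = 17.84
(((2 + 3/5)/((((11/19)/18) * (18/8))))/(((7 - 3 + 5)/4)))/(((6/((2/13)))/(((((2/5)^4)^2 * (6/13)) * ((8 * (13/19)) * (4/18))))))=262144/1740234375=0.00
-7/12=-0.58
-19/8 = -2.38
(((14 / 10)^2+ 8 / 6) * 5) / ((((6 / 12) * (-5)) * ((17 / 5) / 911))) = -450034 / 255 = -1764.84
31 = 31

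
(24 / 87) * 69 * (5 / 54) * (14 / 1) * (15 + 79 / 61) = 6401360 / 15921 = 402.07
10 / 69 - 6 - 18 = -1646 / 69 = -23.86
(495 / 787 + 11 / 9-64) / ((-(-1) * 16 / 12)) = -110050 / 2361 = -46.61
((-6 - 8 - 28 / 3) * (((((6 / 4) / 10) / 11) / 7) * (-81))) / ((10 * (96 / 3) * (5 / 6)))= 0.01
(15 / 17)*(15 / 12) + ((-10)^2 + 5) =7215 / 68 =106.10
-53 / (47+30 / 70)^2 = -2597 / 110224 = -0.02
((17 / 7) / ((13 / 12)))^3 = 11.27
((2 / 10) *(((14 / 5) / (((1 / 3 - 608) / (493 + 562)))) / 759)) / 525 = -422 / 172957125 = -0.00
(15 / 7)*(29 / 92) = 435 / 644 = 0.68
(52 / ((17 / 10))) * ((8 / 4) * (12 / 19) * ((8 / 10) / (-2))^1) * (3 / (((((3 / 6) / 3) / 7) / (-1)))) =628992 / 323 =1947.34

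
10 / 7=1.43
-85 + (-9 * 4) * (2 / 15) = -449 / 5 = -89.80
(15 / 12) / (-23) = -5 / 92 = -0.05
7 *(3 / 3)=7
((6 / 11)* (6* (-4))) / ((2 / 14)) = -1008 / 11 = -91.64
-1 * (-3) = 3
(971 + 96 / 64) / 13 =1945 / 26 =74.81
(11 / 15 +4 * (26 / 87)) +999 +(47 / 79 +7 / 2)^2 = 11051520371 / 10859340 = 1017.70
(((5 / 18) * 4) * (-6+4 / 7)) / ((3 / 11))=-4180 / 189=-22.12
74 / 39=1.90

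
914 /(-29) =-914 /29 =-31.52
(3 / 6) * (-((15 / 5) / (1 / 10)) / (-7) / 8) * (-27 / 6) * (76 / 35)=-513 / 196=-2.62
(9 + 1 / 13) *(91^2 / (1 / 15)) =1127490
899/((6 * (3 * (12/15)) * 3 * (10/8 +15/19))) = 551/54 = 10.20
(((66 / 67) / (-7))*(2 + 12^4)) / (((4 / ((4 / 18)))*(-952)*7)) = 114059 / 4688124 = 0.02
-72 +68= -4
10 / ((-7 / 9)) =-90 / 7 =-12.86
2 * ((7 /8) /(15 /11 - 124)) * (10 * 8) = -1540 /1349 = -1.14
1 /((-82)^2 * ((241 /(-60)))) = -15 /405121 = -0.00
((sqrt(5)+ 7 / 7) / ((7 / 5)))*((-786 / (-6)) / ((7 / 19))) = 12445 / 49+ 12445*sqrt(5) / 49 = 821.90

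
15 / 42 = 5 / 14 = 0.36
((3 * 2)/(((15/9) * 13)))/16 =9/520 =0.02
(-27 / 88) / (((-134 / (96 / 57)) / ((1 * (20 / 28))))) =270 / 98021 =0.00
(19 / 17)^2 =361 / 289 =1.25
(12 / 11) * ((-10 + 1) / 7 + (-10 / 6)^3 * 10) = -35972 / 693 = -51.91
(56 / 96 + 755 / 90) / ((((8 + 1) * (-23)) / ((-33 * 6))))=3553 / 414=8.58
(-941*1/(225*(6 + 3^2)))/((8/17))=-15997/27000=-0.59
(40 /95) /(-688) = -1 /1634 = -0.00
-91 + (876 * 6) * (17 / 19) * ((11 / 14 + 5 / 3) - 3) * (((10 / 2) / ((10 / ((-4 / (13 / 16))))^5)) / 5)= -2550067603463 / 154318653125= -16.52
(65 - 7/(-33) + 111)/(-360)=-1163/2376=-0.49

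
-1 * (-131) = 131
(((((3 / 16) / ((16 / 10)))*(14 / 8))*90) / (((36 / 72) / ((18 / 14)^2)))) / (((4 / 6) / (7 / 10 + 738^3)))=131858802809235 / 3584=36790960605.26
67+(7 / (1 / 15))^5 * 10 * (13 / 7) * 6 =1422142312567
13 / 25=0.52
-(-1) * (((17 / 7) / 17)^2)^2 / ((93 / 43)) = 43 / 223293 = 0.00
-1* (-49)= 49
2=2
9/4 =2.25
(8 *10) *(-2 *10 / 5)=-320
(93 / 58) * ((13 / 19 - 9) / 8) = -7347 / 4408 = -1.67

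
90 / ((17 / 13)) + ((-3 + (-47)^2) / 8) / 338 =1600591 / 22984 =69.64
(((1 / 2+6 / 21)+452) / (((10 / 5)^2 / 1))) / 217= 6339 / 12152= 0.52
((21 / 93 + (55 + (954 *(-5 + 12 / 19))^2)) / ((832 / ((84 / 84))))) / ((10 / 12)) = 145773060657 / 5819320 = 25049.84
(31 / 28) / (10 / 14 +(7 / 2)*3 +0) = 31 / 314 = 0.10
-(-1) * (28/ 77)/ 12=1/ 33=0.03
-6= -6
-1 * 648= -648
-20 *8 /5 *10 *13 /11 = -4160 /11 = -378.18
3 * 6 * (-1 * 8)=-144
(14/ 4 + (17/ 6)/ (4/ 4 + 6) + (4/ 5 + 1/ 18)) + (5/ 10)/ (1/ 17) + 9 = 7012/ 315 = 22.26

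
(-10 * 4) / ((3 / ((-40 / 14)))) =800 / 21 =38.10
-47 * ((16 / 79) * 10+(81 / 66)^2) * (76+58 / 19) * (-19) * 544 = 1296403464304 / 9559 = 135621243.26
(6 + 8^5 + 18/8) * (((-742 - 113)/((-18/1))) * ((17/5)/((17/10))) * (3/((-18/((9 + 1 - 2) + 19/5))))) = -146968705/24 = -6123696.04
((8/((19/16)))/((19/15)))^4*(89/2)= 604734750720000/16983563041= 35607.06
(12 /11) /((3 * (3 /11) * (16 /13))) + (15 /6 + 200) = 2443 /12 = 203.58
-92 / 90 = -46 / 45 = -1.02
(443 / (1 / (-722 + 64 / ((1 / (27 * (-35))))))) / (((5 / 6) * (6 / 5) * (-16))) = 1694530.38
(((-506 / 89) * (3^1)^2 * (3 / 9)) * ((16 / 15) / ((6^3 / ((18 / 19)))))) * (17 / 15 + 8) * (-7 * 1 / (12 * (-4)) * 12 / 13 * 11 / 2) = -2668897 / 4946175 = -0.54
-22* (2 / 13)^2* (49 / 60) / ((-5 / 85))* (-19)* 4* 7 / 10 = -4874716 / 12675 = -384.59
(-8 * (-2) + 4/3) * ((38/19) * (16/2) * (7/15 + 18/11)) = 288704/495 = 583.24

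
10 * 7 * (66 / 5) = 924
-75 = -75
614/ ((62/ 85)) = 26095/ 31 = 841.77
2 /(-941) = -2 /941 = -0.00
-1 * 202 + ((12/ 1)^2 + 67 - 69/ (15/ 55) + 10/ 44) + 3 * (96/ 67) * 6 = -321305/ 1474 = -217.98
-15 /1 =-15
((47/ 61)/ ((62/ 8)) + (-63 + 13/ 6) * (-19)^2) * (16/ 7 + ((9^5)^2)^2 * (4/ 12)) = -7068326515960400329480011995/ 79422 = -88997085391458290265669.61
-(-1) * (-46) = -46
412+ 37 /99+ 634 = 103591 /99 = 1046.37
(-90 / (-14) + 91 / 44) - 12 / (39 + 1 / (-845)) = 41558749 / 5074916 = 8.19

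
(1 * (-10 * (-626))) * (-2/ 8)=-1565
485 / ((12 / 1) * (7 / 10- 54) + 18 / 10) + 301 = 957464 / 3189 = 300.24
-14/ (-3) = 14/ 3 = 4.67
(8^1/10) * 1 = 4/5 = 0.80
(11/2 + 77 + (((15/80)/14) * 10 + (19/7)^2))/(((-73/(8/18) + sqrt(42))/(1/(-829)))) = 0.00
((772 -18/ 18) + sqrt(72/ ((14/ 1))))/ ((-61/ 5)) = -3855/ 61 -30*sqrt(7)/ 427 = -63.38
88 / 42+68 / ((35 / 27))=5728 / 105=54.55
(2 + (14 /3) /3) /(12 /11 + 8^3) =88 /12699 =0.01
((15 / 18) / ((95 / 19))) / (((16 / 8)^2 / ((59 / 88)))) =59 / 2112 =0.03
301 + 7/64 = 19271/64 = 301.11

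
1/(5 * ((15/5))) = 0.07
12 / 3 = 4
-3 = -3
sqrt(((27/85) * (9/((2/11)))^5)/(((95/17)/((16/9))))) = 5480.08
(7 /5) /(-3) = -0.47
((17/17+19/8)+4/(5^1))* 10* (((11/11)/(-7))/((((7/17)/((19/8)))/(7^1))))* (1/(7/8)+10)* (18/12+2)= -9391.51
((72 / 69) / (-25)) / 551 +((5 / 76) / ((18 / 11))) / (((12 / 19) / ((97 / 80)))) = 337720499 / 4379788800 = 0.08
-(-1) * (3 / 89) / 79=3 / 7031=0.00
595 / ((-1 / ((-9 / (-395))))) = -1071 / 79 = -13.56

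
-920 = -920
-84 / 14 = -6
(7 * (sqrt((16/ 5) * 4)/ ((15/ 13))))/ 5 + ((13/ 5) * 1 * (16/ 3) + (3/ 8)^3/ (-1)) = 728 * sqrt(5)/ 375 + 106091/ 7680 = 18.15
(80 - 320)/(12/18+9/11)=-161.63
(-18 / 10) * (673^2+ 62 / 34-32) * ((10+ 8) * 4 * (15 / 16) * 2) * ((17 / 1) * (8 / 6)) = -2494566720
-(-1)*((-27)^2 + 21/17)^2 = 154107396/289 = 533243.58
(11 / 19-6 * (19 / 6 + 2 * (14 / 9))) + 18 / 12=-4057 / 114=-35.59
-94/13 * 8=-752/13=-57.85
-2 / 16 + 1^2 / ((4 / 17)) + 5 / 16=71 / 16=4.44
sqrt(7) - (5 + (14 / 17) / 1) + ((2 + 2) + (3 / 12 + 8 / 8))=-39 / 68 + sqrt(7)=2.07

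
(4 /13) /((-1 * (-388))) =1 /1261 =0.00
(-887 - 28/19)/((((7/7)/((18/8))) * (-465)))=50643/11780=4.30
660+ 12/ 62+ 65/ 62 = 40997/ 62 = 661.24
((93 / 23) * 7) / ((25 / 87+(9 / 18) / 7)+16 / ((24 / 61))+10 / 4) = 0.65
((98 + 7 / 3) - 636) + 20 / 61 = -97967 / 183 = -535.34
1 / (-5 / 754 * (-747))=754 / 3735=0.20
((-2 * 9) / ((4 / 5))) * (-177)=7965 / 2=3982.50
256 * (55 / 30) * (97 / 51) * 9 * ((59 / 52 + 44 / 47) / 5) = 3327.29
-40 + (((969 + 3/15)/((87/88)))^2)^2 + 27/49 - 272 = 1620542434540097067479059/1754498930625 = 923649713461.39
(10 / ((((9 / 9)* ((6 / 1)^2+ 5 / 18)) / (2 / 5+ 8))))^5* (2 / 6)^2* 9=7902399035768832 / 118731486838493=66.56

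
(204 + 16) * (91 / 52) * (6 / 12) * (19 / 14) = 1045 / 4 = 261.25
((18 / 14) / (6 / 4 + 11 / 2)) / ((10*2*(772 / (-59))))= -531 / 756560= -0.00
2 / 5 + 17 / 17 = 7 / 5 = 1.40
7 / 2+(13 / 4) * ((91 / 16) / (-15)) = 2177 / 960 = 2.27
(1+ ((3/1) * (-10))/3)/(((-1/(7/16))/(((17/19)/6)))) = 357/608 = 0.59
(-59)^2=3481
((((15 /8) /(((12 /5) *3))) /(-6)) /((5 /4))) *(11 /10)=-11 /288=-0.04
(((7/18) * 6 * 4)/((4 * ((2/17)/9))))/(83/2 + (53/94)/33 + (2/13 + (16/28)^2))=352711359/82985894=4.25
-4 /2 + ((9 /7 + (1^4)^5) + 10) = 72 /7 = 10.29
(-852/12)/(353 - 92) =-71/261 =-0.27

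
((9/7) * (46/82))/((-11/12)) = -2484/3157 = -0.79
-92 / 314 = -46 / 157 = -0.29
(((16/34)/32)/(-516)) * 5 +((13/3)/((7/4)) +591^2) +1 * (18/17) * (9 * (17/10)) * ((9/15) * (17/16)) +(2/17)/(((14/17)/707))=357570641951/1023400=349394.80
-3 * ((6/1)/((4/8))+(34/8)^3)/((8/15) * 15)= -17043/512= -33.29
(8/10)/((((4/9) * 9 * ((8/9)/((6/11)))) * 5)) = 0.02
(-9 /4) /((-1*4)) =9 /16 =0.56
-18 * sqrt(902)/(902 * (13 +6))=-9 * sqrt(902)/8569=-0.03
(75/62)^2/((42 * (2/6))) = 5625/53816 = 0.10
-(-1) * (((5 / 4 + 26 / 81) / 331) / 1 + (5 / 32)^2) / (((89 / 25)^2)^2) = 312726171875 / 1722554596813824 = 0.00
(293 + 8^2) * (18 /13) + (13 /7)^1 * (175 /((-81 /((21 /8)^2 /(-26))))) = 7418677 /14976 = 495.37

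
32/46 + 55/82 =2577/1886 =1.37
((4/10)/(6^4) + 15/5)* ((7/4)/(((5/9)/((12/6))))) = 18.90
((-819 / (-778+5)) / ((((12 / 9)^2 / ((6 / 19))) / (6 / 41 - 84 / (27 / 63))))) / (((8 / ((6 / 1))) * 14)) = -38050155 / 19269344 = -1.97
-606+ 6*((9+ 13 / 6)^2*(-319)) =-1435627 / 6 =-239271.17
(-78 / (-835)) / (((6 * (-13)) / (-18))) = 18 / 835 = 0.02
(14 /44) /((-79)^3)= -7 /10846858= -0.00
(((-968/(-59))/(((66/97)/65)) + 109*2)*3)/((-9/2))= -632012/531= -1190.23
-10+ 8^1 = -2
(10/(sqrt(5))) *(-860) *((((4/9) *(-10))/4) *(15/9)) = 86000 *sqrt(5)/27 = 7122.29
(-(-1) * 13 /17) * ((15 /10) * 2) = 39 /17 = 2.29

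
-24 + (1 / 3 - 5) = -86 / 3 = -28.67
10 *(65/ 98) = 6.63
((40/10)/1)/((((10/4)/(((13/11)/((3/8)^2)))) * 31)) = 6656/15345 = 0.43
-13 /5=-2.60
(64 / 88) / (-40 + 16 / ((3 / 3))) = -1 / 33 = -0.03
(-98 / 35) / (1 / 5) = -14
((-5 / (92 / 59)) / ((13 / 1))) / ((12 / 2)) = -295 / 7176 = -0.04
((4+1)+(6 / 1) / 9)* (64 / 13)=1088 / 39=27.90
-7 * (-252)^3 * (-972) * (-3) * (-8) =-2613227194368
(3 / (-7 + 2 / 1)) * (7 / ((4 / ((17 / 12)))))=-119 / 80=-1.49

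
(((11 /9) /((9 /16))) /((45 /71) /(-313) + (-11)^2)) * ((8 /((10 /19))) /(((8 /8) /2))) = 297254848 /544509945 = 0.55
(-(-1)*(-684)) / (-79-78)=684 / 157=4.36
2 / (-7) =-0.29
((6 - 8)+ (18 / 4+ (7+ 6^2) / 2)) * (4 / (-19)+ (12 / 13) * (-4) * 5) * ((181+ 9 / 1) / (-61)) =1106880 / 793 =1395.81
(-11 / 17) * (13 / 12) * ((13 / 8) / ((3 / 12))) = -1859 / 408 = -4.56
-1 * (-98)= 98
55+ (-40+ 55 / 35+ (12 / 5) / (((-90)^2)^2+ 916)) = 1359083263 / 82013645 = 16.57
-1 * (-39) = 39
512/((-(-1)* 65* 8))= 64/65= 0.98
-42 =-42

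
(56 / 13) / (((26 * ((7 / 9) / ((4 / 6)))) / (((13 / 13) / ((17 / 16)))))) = 384 / 2873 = 0.13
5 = 5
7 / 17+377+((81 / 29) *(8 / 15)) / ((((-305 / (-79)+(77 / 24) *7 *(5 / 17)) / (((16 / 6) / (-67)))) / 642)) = 20824574319152 / 55714213475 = 373.77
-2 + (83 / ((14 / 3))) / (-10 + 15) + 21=1579 / 70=22.56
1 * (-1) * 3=-3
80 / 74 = 40 / 37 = 1.08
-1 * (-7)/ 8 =7/ 8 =0.88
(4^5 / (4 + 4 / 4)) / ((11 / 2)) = 2048 / 55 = 37.24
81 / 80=1.01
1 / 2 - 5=-9 / 2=-4.50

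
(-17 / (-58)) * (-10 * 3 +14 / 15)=-3706 / 435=-8.52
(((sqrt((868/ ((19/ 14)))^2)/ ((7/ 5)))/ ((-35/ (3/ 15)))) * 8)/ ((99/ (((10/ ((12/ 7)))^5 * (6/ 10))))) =-130254250/ 152361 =-854.91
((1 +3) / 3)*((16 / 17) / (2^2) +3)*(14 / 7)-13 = -223 / 51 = -4.37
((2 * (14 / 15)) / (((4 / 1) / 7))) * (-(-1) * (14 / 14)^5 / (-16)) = -49 / 240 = -0.20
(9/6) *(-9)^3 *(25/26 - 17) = 911979/52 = 17538.06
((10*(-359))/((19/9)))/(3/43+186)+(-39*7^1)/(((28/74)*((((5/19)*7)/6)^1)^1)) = -28463359/12065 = -2359.17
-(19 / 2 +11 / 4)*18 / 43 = -5.13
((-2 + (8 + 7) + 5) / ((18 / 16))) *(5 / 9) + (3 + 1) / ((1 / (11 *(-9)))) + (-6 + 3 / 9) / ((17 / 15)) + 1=-3520 / 9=-391.11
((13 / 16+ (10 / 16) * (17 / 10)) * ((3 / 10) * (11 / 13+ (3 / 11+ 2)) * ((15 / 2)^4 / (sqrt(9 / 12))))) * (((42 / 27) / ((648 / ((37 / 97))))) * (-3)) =-36098125 * sqrt(3) / 3550976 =-17.61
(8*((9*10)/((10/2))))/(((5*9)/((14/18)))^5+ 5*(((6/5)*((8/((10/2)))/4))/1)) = 4033680/18160335489103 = 0.00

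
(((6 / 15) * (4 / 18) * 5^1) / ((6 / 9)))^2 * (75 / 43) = 100 / 129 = 0.78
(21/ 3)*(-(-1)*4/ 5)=28/ 5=5.60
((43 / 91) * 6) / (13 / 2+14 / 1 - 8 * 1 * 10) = -516 / 10829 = -0.05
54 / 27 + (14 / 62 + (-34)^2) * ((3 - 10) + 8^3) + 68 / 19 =583899.61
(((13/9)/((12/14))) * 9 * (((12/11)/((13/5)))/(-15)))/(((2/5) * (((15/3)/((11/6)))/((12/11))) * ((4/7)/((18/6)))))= -49/22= -2.23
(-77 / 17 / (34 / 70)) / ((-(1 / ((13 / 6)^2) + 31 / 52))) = 1821820 / 158083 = 11.52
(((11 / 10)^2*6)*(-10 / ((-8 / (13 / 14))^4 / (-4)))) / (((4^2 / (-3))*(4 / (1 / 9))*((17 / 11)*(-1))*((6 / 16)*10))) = 38014691 / 802494873600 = 0.00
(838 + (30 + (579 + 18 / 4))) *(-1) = -2903 / 2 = -1451.50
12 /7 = 1.71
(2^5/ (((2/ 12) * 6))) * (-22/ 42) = -352/ 21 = -16.76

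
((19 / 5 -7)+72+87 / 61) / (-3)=-21419 / 915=-23.41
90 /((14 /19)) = 855 /7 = 122.14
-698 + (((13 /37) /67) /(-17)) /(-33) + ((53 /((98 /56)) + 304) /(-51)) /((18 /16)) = -403045439 /572649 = -703.83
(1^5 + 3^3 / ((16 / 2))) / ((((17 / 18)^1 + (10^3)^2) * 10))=0.00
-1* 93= -93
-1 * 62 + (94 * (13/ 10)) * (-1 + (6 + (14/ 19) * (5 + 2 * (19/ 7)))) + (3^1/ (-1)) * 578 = -23369/ 95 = -245.99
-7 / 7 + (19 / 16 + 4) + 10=227 / 16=14.19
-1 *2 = -2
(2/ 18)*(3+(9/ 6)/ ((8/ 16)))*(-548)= -1096/ 3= -365.33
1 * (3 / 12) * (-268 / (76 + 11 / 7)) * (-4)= 1876 / 543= 3.45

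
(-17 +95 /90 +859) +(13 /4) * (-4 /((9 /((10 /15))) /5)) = 838.24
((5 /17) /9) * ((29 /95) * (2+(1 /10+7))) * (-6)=-0.54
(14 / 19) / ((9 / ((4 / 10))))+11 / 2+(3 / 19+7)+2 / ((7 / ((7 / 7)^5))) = 155327 / 11970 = 12.98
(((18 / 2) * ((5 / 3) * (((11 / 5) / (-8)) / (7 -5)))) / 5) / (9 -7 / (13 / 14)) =-429 / 1520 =-0.28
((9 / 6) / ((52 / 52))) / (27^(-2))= 2187 / 2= 1093.50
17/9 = 1.89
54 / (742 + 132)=27 / 437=0.06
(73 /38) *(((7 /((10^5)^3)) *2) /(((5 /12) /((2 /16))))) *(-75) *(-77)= 354123 /7600000000000000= 0.00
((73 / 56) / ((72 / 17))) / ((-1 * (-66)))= 1241 / 266112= 0.00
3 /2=1.50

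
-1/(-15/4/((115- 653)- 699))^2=-24482704/225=-108812.02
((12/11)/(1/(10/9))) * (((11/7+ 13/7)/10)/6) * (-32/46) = -256/5313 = -0.05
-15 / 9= -1.67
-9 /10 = -0.90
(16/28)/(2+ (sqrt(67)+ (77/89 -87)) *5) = -13582112/10096152003 -158420 *sqrt(67)/10096152003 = -0.00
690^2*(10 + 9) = 9045900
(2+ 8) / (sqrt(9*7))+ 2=10*sqrt(7) / 21+ 2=3.26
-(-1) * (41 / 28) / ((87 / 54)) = 369 / 406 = 0.91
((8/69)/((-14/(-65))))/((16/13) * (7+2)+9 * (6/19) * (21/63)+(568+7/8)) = 513760/554414931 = 0.00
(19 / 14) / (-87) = -19 / 1218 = -0.02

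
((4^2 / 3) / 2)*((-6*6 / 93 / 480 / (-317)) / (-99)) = -1 / 14593095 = -0.00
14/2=7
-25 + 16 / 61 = -24.74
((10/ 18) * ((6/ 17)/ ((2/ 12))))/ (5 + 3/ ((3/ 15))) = 1/ 17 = 0.06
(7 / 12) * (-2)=-7 / 6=-1.17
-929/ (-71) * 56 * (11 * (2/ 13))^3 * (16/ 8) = 1107903104/ 155987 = 7102.53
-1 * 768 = -768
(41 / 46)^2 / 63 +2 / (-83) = -127093 / 11064564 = -0.01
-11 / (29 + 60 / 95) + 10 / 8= 1979 / 2252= 0.88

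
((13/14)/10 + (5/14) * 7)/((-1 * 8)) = -363/1120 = -0.32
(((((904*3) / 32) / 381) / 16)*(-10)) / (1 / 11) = -6215 / 4064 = -1.53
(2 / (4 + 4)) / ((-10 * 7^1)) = -1 / 280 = -0.00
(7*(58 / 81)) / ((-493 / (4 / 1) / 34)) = -112 / 81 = -1.38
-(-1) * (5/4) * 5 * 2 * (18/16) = 225/16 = 14.06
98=98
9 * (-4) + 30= -6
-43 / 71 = -0.61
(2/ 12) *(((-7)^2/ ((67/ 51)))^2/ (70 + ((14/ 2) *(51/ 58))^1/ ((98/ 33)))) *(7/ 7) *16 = 13522508832/ 262709747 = 51.47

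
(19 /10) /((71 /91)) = 1729 /710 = 2.44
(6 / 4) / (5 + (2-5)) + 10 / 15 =17 / 12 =1.42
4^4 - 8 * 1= 248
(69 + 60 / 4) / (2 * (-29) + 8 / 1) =-42 / 25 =-1.68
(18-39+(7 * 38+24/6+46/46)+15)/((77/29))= 7685/77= 99.81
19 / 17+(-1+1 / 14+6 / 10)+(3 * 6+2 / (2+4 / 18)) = 2343 / 119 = 19.69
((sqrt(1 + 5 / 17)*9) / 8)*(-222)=-284.11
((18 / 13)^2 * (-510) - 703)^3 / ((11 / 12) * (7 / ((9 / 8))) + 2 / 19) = -11756769008002145199 / 14383890820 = -817356663.45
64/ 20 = 3.20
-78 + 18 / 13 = -996 / 13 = -76.62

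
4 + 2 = 6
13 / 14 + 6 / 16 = 73 / 56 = 1.30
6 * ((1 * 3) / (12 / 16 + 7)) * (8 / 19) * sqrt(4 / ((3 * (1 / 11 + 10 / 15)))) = 1152 * sqrt(11) / 2945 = 1.30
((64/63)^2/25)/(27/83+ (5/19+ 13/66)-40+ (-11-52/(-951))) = -45047799808/54738303846975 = -0.00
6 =6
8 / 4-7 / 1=-5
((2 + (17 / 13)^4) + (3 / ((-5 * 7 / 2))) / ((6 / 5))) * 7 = 955940 / 28561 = 33.47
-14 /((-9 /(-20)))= -280 /9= -31.11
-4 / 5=-0.80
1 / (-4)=-1 / 4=-0.25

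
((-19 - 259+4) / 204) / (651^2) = -137 / 43227702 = -0.00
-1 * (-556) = 556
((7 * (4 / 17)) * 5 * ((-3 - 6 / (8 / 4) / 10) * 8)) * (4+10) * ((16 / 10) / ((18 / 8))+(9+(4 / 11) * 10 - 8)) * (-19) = 78859424 / 255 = 309252.64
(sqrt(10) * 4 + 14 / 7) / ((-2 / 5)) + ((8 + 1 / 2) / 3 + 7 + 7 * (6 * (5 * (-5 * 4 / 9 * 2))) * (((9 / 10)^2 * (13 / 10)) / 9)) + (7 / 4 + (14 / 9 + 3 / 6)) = -18101 / 180 - 10 * sqrt(10) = -132.18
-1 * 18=-18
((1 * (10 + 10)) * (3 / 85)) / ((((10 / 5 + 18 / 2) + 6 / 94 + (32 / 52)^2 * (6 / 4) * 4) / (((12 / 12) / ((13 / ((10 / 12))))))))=3055 / 900388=0.00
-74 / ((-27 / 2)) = 148 / 27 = 5.48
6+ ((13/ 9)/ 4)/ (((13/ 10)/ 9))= 17/ 2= 8.50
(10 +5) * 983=14745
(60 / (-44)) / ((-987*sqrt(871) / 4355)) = 25*sqrt(871) / 3619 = 0.20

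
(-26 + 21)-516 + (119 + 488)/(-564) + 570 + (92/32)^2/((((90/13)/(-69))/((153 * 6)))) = -3410060663/45120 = -75577.59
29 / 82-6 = -5.65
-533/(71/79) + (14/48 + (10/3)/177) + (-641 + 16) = -367281887/301608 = -1217.75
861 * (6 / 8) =2583 / 4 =645.75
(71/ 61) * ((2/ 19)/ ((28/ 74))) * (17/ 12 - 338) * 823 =-89695.58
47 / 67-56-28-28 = -7457 / 67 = -111.30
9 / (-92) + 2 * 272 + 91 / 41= 2059971 / 3772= 546.12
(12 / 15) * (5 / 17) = 4 / 17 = 0.24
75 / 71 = 1.06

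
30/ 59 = 0.51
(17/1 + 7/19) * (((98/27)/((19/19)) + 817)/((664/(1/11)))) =110785/56772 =1.95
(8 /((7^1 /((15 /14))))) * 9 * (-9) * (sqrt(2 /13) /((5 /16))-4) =19440 /49-15552 * sqrt(26) /637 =272.24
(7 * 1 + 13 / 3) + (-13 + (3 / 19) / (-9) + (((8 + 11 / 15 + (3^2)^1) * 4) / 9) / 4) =734 / 2565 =0.29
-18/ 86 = -9/ 43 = -0.21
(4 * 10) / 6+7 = 41 / 3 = 13.67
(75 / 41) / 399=25 / 5453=0.00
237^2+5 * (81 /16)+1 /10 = 4495553 /80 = 56194.41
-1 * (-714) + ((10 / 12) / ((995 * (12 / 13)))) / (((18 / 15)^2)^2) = 714.00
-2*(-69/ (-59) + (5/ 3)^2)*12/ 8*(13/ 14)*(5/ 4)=-17030/ 1239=-13.74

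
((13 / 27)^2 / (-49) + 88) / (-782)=-3143279 / 27933822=-0.11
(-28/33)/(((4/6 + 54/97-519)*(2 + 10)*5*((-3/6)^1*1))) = -1358/24861045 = -0.00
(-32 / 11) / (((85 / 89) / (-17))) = 2848 / 55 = 51.78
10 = 10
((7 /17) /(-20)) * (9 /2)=-0.09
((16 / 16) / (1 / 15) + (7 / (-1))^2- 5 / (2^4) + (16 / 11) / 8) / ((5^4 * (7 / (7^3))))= 550809 / 110000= 5.01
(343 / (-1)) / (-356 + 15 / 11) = 3773 / 3901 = 0.97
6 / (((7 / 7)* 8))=3 / 4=0.75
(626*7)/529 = 4382/529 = 8.28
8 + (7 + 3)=18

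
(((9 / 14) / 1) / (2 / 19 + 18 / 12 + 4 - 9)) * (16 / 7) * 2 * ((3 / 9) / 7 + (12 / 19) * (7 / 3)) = -19424 / 14749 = -1.32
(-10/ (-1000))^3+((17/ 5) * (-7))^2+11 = 577440001/ 1000000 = 577.44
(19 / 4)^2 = 361 / 16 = 22.56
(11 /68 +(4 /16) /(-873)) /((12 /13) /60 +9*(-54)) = -311545 /937624698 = -0.00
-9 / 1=-9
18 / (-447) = -6 / 149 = -0.04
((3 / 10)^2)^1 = 9 / 100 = 0.09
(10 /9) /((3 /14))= 140 /27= 5.19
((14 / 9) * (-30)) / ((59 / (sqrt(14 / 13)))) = -140 * sqrt(182) / 2301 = -0.82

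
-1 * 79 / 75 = -79 / 75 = -1.05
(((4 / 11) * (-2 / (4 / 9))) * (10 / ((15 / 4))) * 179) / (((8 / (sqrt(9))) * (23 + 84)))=-3222 / 1177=-2.74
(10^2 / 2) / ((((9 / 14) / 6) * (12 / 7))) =2450 / 9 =272.22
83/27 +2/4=193/54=3.57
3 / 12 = 1 / 4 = 0.25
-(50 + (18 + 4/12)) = -205/3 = -68.33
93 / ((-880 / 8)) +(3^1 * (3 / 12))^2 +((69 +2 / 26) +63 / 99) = 794283 / 11440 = 69.43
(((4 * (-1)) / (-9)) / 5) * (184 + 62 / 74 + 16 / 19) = 174044 / 10545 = 16.50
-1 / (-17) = 1 / 17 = 0.06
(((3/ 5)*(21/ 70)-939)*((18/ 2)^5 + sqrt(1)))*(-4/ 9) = 73916428/ 3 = 24638809.33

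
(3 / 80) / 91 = 3 / 7280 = 0.00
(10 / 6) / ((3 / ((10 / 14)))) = 25 / 63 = 0.40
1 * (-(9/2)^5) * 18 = -531441/16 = -33215.06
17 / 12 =1.42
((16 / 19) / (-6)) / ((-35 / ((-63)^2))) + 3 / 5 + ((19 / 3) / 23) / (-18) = 1946893 / 117990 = 16.50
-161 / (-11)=161 / 11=14.64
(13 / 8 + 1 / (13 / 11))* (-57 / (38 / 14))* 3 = -16191 / 104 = -155.68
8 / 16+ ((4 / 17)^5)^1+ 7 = 21299903 / 2839714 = 7.50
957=957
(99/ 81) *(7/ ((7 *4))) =11/ 36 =0.31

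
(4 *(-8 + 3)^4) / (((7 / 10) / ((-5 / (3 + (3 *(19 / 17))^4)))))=-2610031250 / 18911487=-138.01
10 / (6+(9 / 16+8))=160 / 233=0.69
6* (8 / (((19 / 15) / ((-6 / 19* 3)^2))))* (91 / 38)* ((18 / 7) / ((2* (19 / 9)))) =122821920 / 2476099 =49.60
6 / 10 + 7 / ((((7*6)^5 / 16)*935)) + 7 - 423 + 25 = -425941395263 / 1091038410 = -390.40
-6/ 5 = -1.20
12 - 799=-787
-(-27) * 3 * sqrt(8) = 162 * sqrt(2) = 229.10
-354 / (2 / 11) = -1947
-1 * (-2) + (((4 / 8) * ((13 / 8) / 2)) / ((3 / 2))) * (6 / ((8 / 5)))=193 / 64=3.02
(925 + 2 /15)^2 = 192571129 /225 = 855871.68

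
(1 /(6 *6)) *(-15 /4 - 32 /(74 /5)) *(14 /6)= -6125 /15984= -0.38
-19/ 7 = -2.71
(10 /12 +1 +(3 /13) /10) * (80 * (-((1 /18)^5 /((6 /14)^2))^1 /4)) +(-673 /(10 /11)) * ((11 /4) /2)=-1687796740547 /1658095920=-1017.91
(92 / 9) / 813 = 0.01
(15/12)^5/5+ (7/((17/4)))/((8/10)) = 46465/17408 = 2.67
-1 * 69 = -69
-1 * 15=-15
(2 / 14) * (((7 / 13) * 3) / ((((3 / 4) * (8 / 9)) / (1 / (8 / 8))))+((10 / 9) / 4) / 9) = 2584 / 7371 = 0.35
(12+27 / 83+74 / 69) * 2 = 153458 / 5727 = 26.80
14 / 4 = 7 / 2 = 3.50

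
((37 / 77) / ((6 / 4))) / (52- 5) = 74 / 10857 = 0.01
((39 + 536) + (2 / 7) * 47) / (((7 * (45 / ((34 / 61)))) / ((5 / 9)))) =46682 / 80703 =0.58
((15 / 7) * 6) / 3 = 30 / 7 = 4.29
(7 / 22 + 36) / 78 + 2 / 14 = 7309 / 12012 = 0.61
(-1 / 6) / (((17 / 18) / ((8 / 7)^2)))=-192 / 833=-0.23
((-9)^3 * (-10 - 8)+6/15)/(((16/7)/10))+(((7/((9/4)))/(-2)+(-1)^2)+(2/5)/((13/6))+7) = 67178041/1170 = 57417.13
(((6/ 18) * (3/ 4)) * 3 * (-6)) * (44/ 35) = -198/ 35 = -5.66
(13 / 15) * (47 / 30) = 611 / 450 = 1.36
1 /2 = 0.50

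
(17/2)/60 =17/120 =0.14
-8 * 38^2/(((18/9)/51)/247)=-72760272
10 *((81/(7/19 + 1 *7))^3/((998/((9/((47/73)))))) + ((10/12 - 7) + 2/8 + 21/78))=129.59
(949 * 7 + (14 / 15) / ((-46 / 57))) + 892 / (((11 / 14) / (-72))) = -94998708 / 1265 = -75097.79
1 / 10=0.10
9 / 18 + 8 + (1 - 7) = 5 / 2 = 2.50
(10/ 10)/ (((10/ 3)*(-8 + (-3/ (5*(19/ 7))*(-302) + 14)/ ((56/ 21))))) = 57/ 4234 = 0.01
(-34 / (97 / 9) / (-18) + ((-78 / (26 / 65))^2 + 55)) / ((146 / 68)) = 125588418 / 7081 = 17735.97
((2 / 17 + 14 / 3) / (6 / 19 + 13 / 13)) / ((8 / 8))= 4636 / 1275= 3.64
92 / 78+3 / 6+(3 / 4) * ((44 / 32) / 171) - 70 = -1619873 / 23712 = -68.31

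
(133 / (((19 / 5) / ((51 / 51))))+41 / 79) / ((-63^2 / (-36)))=11224 / 34839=0.32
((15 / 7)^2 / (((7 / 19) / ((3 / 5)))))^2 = 6579225 / 117649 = 55.92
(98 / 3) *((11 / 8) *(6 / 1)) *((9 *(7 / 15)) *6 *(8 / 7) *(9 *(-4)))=-1397088 / 5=-279417.60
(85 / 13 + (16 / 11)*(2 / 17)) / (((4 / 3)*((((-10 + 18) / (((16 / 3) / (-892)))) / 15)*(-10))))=48933 / 8673808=0.01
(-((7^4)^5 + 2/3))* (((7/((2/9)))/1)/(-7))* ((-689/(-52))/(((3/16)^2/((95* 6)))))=77136779675227474251200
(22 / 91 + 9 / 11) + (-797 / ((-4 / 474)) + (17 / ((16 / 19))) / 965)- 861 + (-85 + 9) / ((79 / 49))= 114207323019277 / 1220979760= 93537.44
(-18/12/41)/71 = -3/5822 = -0.00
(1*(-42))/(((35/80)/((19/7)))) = -1824/7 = -260.57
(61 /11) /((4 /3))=183 /44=4.16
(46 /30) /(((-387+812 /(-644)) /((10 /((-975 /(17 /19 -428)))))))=-286189 /16542825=-0.02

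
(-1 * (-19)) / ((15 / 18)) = 22.80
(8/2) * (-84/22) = -168/11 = -15.27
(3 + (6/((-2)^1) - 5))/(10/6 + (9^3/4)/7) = -0.18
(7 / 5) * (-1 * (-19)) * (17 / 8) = 2261 / 40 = 56.52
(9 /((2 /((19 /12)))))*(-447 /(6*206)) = -8493 /3296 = -2.58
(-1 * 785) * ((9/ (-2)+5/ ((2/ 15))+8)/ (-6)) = 32185/ 6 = 5364.17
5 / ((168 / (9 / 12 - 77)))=-1525 / 672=-2.27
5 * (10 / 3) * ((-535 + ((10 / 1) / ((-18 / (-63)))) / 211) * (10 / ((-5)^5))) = 18056 / 633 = 28.52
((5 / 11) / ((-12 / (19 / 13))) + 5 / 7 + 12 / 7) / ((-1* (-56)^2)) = -0.00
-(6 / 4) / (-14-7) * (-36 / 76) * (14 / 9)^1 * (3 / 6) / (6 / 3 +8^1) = -1 / 380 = -0.00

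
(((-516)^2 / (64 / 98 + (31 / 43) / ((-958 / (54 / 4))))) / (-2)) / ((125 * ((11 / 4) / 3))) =-6449272002432 / 3568679125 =-1807.19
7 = 7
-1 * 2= -2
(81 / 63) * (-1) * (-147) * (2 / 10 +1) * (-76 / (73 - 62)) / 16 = -10773 / 110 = -97.94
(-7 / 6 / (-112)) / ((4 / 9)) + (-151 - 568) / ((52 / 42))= -966297 / 1664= -580.71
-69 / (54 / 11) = -253 / 18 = -14.06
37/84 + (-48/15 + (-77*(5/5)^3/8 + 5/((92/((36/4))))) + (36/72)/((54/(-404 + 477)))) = -1950841/173880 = -11.22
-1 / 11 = -0.09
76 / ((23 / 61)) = 4636 / 23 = 201.57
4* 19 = 76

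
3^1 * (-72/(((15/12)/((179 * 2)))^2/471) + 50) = -208622279514/25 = -8344891180.56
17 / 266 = 0.06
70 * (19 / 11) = 120.91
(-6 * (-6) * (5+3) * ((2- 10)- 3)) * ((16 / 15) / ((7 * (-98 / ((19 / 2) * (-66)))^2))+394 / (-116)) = -21933776304 / 2437015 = -9000.26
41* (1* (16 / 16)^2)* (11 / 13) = 451 / 13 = 34.69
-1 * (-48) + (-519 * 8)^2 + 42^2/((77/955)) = 189871332/11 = 17261030.18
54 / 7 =7.71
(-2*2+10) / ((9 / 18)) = 12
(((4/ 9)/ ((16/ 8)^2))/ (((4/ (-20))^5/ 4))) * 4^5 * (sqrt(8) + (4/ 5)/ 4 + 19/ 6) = -129280000/ 27 - 25600000 * sqrt(2)/ 9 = -8810800.06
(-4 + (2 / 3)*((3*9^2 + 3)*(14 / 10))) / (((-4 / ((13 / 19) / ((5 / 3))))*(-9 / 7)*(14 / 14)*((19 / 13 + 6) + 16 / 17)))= 1890434 / 882075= 2.14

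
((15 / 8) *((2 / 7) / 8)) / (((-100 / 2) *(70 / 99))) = -297 / 156800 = -0.00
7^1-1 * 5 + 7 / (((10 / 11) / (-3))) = -211 / 10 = -21.10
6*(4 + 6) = 60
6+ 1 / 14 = 85 / 14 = 6.07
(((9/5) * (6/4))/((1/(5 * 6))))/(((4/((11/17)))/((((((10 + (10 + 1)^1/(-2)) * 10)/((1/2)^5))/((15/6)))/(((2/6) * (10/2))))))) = 384912/85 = 4528.38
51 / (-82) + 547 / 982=-0.06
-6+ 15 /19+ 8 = 53 /19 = 2.79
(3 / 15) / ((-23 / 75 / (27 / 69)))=-135 / 529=-0.26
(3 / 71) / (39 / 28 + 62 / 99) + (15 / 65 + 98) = 507571307 / 5166031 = 98.25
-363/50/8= -363/400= -0.91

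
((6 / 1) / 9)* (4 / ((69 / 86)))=688 / 207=3.32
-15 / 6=-5 / 2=-2.50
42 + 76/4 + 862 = 923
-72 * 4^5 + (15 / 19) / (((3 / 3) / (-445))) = -1407507 / 19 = -74079.32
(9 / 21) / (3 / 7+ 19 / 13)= 39 / 172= 0.23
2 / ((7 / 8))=2.29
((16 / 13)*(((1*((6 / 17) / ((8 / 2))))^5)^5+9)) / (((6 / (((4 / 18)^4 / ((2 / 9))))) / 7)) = 1355410875734862995529362234278141254157 / 9557461956353643309993873428577812742144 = 0.14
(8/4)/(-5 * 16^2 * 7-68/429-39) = -858/3860639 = -0.00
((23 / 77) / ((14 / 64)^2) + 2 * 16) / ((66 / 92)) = 2212416 / 41503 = 53.31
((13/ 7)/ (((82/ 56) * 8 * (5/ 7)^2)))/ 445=637/ 912250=0.00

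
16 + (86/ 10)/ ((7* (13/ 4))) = 7452/ 455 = 16.38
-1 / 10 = -0.10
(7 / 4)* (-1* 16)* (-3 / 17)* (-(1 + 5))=-504 / 17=-29.65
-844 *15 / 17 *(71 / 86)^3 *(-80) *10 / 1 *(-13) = -5890499238000 / 1351619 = -4358106.27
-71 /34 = -2.09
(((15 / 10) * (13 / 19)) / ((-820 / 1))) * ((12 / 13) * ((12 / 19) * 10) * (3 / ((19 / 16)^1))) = -5184 / 281219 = -0.02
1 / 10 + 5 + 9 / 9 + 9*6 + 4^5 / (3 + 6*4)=98.03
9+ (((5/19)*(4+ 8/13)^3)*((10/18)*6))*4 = 353.97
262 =262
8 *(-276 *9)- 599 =-20471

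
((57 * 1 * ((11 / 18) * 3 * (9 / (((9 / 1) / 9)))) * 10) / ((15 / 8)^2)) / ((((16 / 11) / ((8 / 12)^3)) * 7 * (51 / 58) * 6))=2133472 / 144585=14.76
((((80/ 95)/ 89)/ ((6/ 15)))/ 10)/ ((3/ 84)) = 112/ 1691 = 0.07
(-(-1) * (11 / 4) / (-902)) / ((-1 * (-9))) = -1 / 2952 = -0.00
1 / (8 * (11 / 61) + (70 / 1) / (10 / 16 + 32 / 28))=6039 / 247832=0.02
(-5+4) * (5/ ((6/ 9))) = -15/ 2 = -7.50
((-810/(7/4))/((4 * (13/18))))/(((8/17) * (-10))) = 12393/364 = 34.05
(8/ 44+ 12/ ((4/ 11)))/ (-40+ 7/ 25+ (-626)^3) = -9125/ 67461464323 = -0.00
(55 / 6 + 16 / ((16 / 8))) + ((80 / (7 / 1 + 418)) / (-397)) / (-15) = 17378707 / 1012350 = 17.17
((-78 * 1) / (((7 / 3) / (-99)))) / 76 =11583 / 266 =43.55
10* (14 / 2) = 70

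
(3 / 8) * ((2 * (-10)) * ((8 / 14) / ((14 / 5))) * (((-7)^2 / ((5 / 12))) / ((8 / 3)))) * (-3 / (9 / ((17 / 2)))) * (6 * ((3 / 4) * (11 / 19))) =75735 / 152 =498.26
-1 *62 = -62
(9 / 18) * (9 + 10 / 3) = 37 / 6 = 6.17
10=10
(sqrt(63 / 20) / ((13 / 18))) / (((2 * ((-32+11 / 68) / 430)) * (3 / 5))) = -27.66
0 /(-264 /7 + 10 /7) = 0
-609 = -609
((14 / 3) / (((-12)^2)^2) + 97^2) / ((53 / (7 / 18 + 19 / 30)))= 6731123489 / 37091520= 181.47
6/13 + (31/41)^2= 22579/21853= 1.03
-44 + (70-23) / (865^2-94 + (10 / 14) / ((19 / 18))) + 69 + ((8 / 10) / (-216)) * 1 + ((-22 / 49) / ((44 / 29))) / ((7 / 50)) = 70286635563217 / 3071611706310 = 22.88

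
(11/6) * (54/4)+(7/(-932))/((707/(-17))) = 582446/23533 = 24.75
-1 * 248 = -248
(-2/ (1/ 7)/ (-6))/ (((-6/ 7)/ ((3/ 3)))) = -2.72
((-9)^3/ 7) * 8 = -5832/ 7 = -833.14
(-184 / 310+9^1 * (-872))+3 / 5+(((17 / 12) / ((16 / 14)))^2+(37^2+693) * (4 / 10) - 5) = -2007487793 / 285696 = -7026.66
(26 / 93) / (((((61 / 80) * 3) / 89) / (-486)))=-9996480 / 1891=-5286.35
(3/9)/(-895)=-1/2685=-0.00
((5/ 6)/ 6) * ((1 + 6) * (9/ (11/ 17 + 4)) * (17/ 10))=2023/ 632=3.20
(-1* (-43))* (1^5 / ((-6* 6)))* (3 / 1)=-43 / 12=-3.58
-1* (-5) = 5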